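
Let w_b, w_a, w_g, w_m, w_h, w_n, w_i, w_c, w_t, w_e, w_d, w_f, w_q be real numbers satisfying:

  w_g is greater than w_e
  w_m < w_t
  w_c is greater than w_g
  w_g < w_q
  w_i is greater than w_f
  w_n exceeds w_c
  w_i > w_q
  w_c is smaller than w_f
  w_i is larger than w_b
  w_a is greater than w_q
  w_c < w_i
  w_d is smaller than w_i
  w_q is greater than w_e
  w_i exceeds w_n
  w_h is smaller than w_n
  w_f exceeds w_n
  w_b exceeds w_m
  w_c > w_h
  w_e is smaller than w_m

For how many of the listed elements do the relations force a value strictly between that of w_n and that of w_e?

Chaining upward from w_e reaches: w_g, w_m, w_q, w_c, w_f, w_b, w_t, w_a, w_i.
Chaining downward from w_n reaches: w_h, w_g, w_c.
Strictly between w_e and w_n are those in both lists: w_g, w_c — 2 elements.

2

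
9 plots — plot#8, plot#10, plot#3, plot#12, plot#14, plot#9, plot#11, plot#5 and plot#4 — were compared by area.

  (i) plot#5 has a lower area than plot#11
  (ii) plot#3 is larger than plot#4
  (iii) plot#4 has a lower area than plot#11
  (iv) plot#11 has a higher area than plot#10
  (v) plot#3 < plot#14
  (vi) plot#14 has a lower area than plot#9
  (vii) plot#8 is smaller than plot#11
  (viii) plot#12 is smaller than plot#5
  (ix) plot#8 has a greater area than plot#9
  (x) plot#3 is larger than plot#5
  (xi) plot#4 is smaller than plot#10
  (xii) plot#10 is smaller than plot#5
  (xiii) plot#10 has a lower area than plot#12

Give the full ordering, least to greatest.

plot#4 < plot#10 < plot#12 < plot#5 < plot#3 < plot#14 < plot#9 < plot#8 < plot#11

Each adjacent pair is fixed by a given relation: plot#4 < plot#10; plot#10 < plot#12; plot#12 < plot#5; plot#5 < plot#3; plot#3 < plot#14; plot#14 < plot#9; plot#9 < plot#8; plot#8 < plot#11. Chaining them end to end gives the full order.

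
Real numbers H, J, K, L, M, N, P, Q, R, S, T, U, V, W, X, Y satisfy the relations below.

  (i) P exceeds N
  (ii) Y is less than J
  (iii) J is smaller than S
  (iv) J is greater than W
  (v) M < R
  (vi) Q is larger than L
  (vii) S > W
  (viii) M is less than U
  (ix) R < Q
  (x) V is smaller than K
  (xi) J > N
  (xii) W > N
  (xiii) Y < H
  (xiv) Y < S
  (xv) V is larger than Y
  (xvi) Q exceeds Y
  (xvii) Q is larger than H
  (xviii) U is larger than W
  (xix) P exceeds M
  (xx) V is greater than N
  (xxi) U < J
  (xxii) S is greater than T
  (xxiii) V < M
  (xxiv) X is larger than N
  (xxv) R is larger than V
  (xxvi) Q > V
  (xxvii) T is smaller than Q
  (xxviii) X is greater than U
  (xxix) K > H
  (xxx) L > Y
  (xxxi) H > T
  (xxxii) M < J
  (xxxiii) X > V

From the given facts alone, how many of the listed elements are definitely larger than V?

Directly above V: M, X, R, K, Q.
One step further: U, P, J (8 so far).
One step further: S (9 so far).
No other element is forced above V by the given relations, so the count is 9.

9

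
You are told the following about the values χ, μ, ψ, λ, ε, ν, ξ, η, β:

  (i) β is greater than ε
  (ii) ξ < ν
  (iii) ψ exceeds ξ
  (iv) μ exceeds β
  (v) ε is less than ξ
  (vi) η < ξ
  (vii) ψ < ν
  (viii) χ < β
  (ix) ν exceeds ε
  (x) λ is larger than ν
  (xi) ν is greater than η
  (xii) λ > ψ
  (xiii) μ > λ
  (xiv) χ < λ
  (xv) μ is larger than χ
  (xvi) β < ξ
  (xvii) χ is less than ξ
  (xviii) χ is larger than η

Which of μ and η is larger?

The relevant relations are η < χ; χ < β; β < ξ; ξ < ψ; ψ < ν; ν < λ; λ < μ.
Chaining these gives η < χ < β < ξ < ψ < ν < λ < μ.
So η < μ; μ is the larger of the two.

μ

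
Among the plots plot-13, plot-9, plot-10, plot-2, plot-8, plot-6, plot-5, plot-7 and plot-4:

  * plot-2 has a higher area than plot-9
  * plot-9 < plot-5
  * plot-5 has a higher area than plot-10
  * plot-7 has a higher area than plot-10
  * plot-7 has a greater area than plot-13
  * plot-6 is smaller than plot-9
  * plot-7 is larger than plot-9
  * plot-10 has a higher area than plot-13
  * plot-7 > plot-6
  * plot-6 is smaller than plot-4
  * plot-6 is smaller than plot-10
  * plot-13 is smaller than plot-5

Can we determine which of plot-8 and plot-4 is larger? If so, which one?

undetermined

Following every chain through plot-8: nothing is chained to plot-8.
plot-4 is not reached, and no chain runs the other way from plot-4 to plot-8.
So the given relations leave the order of plot-8 and plot-4 undetermined.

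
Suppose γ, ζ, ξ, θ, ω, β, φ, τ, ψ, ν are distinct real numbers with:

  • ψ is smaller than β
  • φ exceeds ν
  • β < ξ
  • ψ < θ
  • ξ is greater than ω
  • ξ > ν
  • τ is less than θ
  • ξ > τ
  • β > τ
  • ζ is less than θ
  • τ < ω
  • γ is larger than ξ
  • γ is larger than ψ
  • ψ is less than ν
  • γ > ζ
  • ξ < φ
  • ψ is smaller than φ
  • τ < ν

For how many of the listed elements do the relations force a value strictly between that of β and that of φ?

1

Chaining upward from β reaches: ξ, γ.
Chaining downward from φ reaches: τ, ψ, ν, ω, ξ.
Strictly between β and φ are those in both lists: ξ — 1 element.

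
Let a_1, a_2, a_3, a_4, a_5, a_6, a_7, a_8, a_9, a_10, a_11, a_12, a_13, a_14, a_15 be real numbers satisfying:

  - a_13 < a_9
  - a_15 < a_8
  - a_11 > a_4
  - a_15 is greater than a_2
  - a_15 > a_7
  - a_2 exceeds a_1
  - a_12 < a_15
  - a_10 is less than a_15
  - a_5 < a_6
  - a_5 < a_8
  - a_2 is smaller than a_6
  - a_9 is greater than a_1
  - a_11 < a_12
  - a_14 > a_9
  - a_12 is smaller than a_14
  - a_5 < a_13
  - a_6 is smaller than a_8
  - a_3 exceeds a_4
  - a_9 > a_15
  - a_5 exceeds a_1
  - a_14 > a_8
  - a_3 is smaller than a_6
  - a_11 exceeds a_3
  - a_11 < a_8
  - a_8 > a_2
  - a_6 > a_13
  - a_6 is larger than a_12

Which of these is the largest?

Chaining downward from a_14: directly below it, a_12, a_9, a_8; then a_1, a_5, a_11, a_2, a_13, a_6, a_15; then a_4, a_3, a_7, a_10.
That covers every other element, and nothing is given above a_14, so a_14 is the largest.

a_14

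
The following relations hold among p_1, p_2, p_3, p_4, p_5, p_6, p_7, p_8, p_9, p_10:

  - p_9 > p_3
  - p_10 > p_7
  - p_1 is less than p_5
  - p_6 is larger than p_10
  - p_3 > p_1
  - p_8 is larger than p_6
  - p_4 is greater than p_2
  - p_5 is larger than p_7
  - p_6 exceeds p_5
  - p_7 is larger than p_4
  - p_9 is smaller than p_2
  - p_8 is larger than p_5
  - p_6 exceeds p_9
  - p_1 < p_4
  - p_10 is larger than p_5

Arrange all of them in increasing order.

p_1 < p_3 < p_9 < p_2 < p_4 < p_7 < p_5 < p_10 < p_6 < p_8

Each adjacent pair is fixed by a given relation: p_1 < p_3; p_3 < p_9; p_9 < p_2; p_2 < p_4; p_4 < p_7; p_7 < p_5; p_5 < p_10; p_10 < p_6; p_6 < p_8. Chaining them end to end gives the full order.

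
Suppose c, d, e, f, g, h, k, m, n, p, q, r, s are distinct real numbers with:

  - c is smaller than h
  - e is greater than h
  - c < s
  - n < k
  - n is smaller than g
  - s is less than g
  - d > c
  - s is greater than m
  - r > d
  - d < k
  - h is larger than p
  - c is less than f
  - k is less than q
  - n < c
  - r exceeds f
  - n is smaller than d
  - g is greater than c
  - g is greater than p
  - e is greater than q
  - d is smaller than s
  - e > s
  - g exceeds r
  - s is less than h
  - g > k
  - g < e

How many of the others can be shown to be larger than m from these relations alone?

4

The elements the relations force above m are s, h, g, e — no chain reaches any other.
That is 4.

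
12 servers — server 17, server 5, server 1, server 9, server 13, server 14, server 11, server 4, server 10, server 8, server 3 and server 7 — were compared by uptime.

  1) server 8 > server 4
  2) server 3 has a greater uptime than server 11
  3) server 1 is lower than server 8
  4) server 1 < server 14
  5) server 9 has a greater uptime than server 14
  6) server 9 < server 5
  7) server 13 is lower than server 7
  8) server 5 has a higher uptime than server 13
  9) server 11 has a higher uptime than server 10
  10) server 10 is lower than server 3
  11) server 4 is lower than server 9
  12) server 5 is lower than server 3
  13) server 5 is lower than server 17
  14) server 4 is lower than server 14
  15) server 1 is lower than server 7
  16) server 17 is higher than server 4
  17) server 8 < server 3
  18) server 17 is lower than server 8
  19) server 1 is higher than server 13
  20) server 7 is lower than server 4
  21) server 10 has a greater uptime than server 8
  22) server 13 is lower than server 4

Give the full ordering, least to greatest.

server 13 < server 1 < server 7 < server 4 < server 14 < server 9 < server 5 < server 17 < server 8 < server 10 < server 11 < server 3

The consecutive links are each given: server 13 < server 1; server 1 < server 7; server 7 < server 4; server 4 < server 14; server 14 < server 9; server 9 < server 5; server 5 < server 17; server 17 < server 8; server 8 < server 10; server 10 < server 11; server 11 < server 3.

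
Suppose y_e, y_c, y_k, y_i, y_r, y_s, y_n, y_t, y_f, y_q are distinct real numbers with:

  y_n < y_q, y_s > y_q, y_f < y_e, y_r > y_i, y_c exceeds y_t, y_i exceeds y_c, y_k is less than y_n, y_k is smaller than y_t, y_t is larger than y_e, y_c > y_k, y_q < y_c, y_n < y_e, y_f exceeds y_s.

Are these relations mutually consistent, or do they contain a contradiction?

Every relation is compatible with y_k < y_n < y_q < y_s < y_f < y_e < y_t < y_c < y_i < y_r; the set is consistent.

consistent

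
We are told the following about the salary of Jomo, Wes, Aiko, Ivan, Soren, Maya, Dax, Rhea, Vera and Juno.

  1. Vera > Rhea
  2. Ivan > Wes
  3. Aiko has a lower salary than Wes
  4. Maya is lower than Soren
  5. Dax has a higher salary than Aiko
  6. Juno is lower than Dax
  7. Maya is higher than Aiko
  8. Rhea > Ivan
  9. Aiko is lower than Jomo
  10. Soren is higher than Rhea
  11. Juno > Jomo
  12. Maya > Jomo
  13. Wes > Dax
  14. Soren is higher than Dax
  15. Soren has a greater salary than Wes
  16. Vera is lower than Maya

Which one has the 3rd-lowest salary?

Juno

The consecutive relations fix a unique order: Aiko < Jomo < Juno < Dax < Wes < Ivan < Rhea < Vera < Maya < Soren.
Counting 3 from the smallest end gives Juno.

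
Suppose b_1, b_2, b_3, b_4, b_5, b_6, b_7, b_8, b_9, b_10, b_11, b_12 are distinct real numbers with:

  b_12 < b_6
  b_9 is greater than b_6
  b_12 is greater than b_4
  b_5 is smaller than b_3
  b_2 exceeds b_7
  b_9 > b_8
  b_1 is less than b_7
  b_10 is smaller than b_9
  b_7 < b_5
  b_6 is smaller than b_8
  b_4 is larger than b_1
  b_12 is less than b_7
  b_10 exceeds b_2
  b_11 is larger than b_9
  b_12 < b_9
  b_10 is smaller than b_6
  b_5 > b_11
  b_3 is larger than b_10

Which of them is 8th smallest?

Piecing the relations together gives one ordering: b_1 < b_4 < b_12 < b_7 < b_2 < b_10 < b_6 < b_8 < b_9 < b_11 < b_5 < b_3.
Counting 8 from the smallest end gives b_8.

b_8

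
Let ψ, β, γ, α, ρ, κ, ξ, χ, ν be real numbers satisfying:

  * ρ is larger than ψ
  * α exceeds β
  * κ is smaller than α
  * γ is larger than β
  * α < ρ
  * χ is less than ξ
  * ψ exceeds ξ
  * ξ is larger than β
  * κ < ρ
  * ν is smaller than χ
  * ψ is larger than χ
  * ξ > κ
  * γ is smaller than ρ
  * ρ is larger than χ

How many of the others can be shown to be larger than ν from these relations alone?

Directly above ν: χ.
One step further: ξ, ψ, ρ (4 so far).
Nothing else is reachable above ν; 4 in all.

4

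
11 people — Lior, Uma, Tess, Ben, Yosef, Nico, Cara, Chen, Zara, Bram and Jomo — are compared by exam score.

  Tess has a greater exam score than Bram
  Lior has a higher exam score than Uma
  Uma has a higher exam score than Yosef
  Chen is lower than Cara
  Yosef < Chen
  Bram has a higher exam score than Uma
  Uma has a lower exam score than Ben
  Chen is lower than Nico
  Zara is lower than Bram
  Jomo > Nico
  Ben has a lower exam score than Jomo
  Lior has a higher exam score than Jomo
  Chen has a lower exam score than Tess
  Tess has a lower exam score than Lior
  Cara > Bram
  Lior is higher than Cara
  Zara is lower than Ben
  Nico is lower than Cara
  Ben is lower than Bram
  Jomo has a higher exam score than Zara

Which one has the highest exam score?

Lior

Yosef is not greatest since Yosef < Uma; Zara is not greatest since Zara < Jomo; Uma is not greatest since Uma < Bram; Ben is not greatest since Ben < Bram; Chen is not greatest since Chen < Cara; Nico is not greatest since Nico < Jomo; Jomo is not greatest since Jomo < Lior; Bram is not greatest since Bram < Cara; Tess is not greatest since Tess < Lior; Cara is not greatest since Cara < Lior.
Only Lior has nothing above it, so Lior is the highest exam score.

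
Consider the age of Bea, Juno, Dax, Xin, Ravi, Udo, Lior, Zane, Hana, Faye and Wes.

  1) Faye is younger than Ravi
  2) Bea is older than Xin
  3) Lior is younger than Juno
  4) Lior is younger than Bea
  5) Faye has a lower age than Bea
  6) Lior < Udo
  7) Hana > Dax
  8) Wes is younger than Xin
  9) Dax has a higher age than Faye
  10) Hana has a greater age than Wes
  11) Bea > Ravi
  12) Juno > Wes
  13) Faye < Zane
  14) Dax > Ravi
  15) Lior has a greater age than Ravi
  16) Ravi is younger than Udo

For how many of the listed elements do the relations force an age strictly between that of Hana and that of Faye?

Chaining upward from Faye reaches: Ravi, Lior, Bea, Udo, Zane, Juno, Dax.
Chaining downward from Hana reaches: Wes, Ravi, Dax.
Strictly between Faye and Hana are those in both lists: Ravi, Dax — 2 elements.

2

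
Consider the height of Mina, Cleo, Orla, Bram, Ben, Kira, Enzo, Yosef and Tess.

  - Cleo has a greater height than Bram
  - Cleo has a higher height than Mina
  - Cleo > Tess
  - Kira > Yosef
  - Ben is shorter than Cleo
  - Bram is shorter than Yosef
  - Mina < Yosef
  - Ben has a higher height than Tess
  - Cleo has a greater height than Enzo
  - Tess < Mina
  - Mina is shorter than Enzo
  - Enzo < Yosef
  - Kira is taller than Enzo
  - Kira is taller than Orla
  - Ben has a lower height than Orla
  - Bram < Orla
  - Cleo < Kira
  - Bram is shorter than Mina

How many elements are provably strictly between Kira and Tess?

Chaining upward from Tess reaches: Ben, Orla, Mina, Enzo, Cleo, Yosef.
Chaining downward from Kira reaches: Ben, Bram, Orla, Mina, Enzo, Cleo, Yosef.
Strictly between Tess and Kira are those in both lists: Ben, Orla, Mina, Enzo, Cleo, Yosef — 6 elements.

6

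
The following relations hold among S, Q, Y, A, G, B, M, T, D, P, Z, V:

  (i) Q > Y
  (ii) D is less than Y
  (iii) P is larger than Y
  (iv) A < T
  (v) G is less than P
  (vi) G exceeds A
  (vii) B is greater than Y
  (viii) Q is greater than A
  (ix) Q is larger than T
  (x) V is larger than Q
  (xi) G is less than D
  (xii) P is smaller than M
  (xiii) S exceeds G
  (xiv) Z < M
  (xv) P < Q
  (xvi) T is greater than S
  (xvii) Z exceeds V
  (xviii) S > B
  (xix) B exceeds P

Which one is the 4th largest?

Q

The consecutive relations fix a unique order: A < G < D < Y < P < B < S < T < Q < V < Z < M.
Counting 4 from the largest end gives Q.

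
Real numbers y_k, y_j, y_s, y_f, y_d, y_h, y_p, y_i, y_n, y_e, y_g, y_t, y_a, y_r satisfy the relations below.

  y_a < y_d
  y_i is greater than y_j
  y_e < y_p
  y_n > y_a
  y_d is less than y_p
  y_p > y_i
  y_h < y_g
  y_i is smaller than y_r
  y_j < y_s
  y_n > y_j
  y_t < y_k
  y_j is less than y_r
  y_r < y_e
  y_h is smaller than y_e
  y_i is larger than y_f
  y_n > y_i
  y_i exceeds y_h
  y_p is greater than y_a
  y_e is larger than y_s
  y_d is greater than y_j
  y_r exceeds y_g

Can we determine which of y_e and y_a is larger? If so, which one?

Following every chain through y_a: above y_a we get y_d, y_n, y_p.
y_e is not reached, and no chain runs the other way from y_e to y_a.
So the given relations leave the order of y_a and y_e undetermined.

undetermined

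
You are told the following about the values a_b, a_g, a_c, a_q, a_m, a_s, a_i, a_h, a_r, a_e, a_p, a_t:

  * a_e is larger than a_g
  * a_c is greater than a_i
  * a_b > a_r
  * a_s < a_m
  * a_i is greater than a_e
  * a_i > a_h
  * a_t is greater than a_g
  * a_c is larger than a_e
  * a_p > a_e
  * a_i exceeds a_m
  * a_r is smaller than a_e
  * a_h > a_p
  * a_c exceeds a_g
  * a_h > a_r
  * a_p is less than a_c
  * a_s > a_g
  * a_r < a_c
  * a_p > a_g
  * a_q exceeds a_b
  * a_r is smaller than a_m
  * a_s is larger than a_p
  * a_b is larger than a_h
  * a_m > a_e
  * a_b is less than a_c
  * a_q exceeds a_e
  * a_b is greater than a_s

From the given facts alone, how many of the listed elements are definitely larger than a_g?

10

Directly above a_g: a_e, a_p, a_s, a_t, a_c.
One step further: a_h, a_m, a_b, a_i, a_q (10 so far).
Nothing else is reachable above a_g; 10 in all.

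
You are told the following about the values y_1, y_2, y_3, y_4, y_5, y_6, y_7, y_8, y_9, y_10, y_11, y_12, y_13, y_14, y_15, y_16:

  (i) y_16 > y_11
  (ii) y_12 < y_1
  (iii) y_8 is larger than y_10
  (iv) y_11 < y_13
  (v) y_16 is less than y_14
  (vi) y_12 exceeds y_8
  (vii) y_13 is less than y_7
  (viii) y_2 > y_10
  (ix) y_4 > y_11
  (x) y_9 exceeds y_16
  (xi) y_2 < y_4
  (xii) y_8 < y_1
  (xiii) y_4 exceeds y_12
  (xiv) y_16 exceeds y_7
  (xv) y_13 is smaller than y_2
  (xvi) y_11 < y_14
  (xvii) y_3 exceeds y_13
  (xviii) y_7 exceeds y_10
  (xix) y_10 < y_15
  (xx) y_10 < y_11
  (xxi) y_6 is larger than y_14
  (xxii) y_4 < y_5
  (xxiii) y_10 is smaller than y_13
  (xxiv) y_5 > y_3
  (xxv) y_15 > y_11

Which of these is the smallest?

y_10

y_11 is not least since y_10 < y_11; y_13 is not least since y_10 < y_13; y_8 is not least since y_10 < y_8; y_15 is not least since y_10 < y_15; y_2 is not least since y_10 < y_2; y_12 is not least since y_8 < y_12; y_4 is not least since y_2 < y_4; y_3 is not least since y_13 < y_3; y_5 is not least since y_3 < y_5; y_7 is not least since y_10 < y_7; y_16 is not least since y_7 < y_16; y_14 is not least since y_11 < y_14; y_1 is not least since y_8 < y_1; y_9 is not least since y_16 < y_9; y_6 is not least since y_14 < y_6.
Only y_10 has nothing below it, so y_10 is the smallest.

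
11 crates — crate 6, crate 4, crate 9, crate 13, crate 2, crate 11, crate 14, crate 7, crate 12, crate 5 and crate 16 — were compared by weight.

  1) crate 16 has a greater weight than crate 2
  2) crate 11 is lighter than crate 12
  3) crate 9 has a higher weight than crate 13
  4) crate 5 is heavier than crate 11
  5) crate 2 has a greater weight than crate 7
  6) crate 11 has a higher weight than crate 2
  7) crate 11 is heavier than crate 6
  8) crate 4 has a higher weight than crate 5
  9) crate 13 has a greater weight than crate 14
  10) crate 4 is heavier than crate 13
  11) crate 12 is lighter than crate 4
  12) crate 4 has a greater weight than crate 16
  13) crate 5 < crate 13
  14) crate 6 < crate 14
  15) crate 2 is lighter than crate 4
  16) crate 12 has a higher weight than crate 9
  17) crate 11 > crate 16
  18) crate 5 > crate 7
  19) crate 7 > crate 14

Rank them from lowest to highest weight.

The consecutive links are each given: crate 6 < crate 14; crate 14 < crate 7; crate 7 < crate 2; crate 2 < crate 16; crate 16 < crate 11; crate 11 < crate 5; crate 5 < crate 13; crate 13 < crate 9; crate 9 < crate 12; crate 12 < crate 4.

crate 6 < crate 14 < crate 7 < crate 2 < crate 16 < crate 11 < crate 5 < crate 13 < crate 9 < crate 12 < crate 4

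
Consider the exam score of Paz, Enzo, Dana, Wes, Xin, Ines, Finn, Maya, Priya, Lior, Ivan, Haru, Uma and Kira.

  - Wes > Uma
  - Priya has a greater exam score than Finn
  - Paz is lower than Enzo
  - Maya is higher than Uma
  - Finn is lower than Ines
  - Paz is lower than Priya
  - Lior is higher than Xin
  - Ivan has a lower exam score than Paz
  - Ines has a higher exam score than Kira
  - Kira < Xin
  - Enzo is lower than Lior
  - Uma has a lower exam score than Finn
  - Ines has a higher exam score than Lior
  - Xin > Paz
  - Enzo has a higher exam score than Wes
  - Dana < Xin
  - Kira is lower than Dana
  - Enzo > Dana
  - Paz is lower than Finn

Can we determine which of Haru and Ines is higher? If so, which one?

undetermined

Following every chain through Haru: nothing is chained to Haru.
Ines is not reached, and no chain runs the other way from Ines to Haru.
So the given relations leave the order of Haru and Ines undetermined.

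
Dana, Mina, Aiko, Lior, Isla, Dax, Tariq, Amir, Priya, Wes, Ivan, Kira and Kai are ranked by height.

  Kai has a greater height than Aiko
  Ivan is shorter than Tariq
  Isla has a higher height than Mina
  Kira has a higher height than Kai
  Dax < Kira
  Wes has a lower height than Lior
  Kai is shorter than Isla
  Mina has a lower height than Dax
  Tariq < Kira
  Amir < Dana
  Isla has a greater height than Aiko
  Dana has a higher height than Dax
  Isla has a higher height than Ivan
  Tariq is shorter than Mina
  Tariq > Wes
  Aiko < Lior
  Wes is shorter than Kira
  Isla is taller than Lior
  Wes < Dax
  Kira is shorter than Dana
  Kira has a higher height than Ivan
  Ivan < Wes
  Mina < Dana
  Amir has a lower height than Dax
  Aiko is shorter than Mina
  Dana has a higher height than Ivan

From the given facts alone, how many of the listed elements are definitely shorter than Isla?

7

From Isla the given relations immediately reach Aiko, Ivan, Kai, Lior, Mina.
From those, Wes, Tariq — 7 in total.
No other element is forced below Isla by the given relations, so the count is 7.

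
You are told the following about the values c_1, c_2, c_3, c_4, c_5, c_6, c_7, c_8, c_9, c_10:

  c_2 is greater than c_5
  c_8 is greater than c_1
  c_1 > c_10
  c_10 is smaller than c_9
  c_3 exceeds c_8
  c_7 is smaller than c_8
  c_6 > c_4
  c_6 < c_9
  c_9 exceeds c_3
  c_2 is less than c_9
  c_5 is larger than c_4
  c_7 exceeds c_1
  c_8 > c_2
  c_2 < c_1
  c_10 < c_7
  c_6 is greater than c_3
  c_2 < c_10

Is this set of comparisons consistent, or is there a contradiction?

Every relation is compatible with c_4 < c_5 < c_2 < c_10 < c_1 < c_7 < c_8 < c_3 < c_6 < c_9; the set is consistent.

consistent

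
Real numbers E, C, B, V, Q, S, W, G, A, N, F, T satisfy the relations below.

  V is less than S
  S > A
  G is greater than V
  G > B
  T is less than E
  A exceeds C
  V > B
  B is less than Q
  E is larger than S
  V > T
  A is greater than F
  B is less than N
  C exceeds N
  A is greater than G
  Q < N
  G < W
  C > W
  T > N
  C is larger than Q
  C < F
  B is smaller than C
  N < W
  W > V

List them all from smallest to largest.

Each adjacent pair is fixed by a given relation: B < Q; Q < N; N < T; T < V; V < G; G < W; W < C; C < F; F < A; A < S; S < E. Chaining them end to end gives the full order.

B < Q < N < T < V < G < W < C < F < A < S < E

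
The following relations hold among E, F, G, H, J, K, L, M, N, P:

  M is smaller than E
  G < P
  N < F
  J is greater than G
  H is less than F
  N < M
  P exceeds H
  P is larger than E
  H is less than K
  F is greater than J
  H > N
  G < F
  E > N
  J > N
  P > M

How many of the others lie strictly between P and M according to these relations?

Chaining upward from M reaches: E.
Chaining downward from P reaches: G, N, H, E.
Strictly between M and P are those in both lists: E — 1 element.

1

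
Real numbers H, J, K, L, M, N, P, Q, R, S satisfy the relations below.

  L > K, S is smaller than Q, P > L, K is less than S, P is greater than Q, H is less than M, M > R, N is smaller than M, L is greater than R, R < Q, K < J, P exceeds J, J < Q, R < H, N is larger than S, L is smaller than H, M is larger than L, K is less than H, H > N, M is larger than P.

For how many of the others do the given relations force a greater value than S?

The elements the relations force above S are Q, N, P, H, M — no chain reaches any other.
That is 5.

5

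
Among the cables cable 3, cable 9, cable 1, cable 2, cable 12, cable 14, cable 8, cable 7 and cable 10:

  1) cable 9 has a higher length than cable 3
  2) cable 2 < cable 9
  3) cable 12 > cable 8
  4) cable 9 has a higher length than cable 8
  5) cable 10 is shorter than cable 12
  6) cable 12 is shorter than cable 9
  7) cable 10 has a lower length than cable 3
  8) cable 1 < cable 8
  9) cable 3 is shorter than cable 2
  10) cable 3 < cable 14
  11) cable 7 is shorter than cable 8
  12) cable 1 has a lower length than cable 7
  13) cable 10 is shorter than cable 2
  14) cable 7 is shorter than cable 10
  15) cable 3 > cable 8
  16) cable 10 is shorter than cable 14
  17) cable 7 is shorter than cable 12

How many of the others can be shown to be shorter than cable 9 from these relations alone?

7

Directly below cable 9: cable 8, cable 3, cable 12, cable 2.
One step further: cable 1, cable 7, cable 10 (7 so far).
Nothing else is reachable below cable 9; 7 in all.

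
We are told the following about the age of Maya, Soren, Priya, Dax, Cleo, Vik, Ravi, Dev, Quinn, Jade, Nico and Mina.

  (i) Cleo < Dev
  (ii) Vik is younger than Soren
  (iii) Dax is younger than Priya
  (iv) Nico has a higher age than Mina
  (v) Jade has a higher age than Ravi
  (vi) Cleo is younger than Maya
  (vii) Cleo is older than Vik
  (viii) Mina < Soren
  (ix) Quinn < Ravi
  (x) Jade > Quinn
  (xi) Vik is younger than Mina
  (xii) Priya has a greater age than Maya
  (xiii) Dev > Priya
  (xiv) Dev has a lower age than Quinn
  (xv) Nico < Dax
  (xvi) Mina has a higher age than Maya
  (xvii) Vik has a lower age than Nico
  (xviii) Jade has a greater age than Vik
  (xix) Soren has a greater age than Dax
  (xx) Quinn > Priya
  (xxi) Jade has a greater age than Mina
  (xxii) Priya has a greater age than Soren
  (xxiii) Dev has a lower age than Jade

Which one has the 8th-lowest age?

The consecutive relations fix a unique order: Vik < Cleo < Maya < Mina < Nico < Dax < Soren < Priya < Dev < Quinn < Ravi < Jade.
The 8th smallest is Priya.

Priya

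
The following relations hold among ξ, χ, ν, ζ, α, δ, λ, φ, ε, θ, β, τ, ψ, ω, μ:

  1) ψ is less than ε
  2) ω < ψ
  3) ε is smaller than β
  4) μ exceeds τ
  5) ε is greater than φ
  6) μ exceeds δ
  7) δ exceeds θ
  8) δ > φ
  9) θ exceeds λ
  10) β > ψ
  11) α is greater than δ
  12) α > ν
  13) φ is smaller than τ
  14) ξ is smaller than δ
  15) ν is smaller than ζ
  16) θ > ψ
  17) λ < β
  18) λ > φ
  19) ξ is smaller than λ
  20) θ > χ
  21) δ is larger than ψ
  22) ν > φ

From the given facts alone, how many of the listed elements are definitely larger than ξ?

The elements the relations force above ξ are λ, θ, δ, α, μ, β — no chain reaches any other.
That is 6.

6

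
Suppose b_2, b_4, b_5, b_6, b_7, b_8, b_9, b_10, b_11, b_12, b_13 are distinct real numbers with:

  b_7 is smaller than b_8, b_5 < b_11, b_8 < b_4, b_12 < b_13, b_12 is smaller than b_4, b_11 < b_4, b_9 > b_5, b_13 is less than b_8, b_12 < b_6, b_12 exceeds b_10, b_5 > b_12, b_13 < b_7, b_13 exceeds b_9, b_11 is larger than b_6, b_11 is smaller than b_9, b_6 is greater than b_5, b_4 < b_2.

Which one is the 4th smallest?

b_6

Piecing the relations together gives one ordering: b_10 < b_12 < b_5 < b_6 < b_11 < b_9 < b_13 < b_7 < b_8 < b_4 < b_2.
The 4th smallest is b_6.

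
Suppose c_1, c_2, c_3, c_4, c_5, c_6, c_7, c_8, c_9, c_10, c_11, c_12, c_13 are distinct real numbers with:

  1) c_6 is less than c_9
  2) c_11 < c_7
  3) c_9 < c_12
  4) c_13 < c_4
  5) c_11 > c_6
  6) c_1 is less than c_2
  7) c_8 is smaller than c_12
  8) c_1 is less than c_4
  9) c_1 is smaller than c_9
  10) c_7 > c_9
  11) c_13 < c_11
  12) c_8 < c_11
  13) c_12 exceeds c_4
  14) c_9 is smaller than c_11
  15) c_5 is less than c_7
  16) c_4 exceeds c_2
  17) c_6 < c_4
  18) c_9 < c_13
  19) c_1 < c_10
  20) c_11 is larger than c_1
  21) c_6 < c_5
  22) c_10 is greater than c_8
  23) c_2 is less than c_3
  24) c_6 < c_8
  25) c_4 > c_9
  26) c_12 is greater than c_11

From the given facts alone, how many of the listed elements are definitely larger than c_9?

5

Directly above c_9: c_13, c_4, c_11, c_12, c_7.
Nothing else is reachable above c_9; 5 in all.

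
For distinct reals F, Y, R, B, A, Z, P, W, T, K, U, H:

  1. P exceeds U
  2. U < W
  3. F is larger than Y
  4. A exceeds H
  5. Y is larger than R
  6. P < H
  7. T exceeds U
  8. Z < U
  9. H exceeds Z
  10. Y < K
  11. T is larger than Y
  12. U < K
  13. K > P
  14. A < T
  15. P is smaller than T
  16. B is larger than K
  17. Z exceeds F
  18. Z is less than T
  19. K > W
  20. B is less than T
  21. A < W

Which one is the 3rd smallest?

F

Chaining the given pairs: R < Y < F < Z < U < P < H < A < W < K < B < T.
The 3rd smallest is F.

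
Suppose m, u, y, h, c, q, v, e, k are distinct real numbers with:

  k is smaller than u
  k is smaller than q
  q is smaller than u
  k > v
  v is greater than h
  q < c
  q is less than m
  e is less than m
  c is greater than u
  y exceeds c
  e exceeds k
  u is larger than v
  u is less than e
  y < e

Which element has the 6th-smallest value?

c

The consecutive relations fix a unique order: h < v < k < q < u < c < y < e < m.
The 6th smallest is c.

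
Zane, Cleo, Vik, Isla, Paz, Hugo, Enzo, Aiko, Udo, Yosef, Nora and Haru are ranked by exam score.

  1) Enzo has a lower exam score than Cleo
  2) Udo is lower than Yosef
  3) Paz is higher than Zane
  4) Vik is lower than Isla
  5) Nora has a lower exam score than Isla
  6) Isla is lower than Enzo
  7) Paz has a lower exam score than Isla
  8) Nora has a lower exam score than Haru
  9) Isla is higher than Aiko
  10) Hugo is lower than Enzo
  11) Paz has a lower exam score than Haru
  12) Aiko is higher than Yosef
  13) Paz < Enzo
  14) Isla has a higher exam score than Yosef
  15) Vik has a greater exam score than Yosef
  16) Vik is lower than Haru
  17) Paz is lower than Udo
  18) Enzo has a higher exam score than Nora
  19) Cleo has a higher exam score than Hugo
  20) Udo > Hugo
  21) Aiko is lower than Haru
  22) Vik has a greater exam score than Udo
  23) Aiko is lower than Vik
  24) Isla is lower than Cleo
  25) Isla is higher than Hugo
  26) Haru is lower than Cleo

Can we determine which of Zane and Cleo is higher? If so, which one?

Cleo

Chaining the given relations: Zane < Paz < Udo < Yosef < Aiko < Vik < Isla < Enzo < Cleo.
So Cleo is higher.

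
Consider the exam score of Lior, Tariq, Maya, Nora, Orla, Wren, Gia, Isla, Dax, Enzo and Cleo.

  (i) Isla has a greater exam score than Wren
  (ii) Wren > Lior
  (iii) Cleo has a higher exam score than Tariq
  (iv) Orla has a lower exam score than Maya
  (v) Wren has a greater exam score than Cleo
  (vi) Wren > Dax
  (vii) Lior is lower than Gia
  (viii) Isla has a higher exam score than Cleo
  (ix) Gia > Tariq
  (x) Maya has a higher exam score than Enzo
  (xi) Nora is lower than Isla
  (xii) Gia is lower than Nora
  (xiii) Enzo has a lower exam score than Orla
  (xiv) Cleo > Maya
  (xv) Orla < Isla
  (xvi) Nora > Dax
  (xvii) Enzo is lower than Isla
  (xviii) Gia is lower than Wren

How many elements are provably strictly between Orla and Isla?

Chaining upward from Orla reaches: Maya, Cleo, Wren.
Chaining downward from Isla reaches: Dax, Tariq, Enzo, Maya, Lior, Gia, Nora, Cleo, Wren.
Strictly between Orla and Isla are those in both lists: Maya, Cleo, Wren — 3 elements.

3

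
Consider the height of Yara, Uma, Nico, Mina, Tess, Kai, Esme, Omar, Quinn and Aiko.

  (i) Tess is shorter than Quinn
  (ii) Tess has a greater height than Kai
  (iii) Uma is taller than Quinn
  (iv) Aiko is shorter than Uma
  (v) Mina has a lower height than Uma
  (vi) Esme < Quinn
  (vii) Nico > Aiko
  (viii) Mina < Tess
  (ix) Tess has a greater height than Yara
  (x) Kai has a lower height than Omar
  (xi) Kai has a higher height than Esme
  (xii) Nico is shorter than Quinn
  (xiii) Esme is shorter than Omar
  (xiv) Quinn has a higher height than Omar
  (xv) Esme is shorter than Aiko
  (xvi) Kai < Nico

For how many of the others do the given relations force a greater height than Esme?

7

From Esme the given relations immediately reach Aiko, Kai, Omar, Quinn.
From those, Tess, Nico, Uma — 7 in total.
No other element is forced above Esme by the given relations, so the count is 7.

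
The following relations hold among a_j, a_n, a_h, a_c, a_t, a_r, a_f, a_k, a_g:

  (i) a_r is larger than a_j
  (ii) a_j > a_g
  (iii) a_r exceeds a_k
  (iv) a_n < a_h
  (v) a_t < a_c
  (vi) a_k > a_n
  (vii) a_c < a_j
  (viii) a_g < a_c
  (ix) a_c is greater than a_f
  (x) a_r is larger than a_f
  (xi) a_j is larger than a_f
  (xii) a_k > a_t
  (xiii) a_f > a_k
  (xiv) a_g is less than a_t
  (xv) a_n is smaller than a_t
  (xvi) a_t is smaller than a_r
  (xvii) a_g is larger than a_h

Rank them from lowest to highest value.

The consecutive links are each given: a_n < a_h; a_h < a_g; a_g < a_t; a_t < a_k; a_k < a_f; a_f < a_c; a_c < a_j; a_j < a_r.

a_n < a_h < a_g < a_t < a_k < a_f < a_c < a_j < a_r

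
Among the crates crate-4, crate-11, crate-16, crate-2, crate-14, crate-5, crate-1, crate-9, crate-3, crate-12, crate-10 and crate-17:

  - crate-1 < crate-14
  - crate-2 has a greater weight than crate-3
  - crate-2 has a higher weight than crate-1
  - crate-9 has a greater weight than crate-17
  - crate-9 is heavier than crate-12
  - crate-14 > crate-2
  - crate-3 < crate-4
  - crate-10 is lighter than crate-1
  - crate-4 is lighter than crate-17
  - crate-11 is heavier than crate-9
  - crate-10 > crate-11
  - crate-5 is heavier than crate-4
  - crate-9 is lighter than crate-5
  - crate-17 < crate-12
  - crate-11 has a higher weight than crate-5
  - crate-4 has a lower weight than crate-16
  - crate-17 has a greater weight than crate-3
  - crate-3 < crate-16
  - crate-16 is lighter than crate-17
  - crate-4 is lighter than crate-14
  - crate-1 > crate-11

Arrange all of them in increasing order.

Nothing is placed below crate-3, so it is least; from there crate-3 < crate-4; crate-4 < crate-16; crate-16 < crate-17; crate-17 < crate-12; crate-12 < crate-9; crate-9 < crate-5; crate-5 < crate-11; crate-11 < crate-10; crate-10 < crate-1; crate-1 < crate-2; crate-2 < crate-14, each given directly.

crate-3 < crate-4 < crate-16 < crate-17 < crate-12 < crate-9 < crate-5 < crate-11 < crate-10 < crate-1 < crate-2 < crate-14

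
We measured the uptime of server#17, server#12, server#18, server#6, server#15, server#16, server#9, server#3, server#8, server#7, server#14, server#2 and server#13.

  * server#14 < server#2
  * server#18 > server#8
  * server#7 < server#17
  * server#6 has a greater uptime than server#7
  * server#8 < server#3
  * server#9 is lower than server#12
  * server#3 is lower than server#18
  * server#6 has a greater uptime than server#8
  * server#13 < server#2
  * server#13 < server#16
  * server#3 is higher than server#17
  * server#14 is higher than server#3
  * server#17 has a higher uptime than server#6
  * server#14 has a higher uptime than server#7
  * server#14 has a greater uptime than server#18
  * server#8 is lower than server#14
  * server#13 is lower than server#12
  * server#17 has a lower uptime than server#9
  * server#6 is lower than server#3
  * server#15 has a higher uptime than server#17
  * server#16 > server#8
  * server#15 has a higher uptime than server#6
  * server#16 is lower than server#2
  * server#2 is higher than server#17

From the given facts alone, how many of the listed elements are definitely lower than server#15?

From server#15 the given relations immediately reach server#6, server#17.
From those, server#8, server#7 — 4 in total.
No other element is forced below server#15 by the given relations, so the count is 4.

4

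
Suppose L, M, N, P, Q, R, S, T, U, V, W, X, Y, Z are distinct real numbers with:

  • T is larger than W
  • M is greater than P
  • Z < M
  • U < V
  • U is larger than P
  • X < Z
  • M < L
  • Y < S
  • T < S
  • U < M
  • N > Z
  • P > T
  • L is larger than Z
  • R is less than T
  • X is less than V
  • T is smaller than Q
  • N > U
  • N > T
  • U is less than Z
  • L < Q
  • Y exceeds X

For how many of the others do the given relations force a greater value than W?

The elements the relations force above W are T, P, U, Z, M, N, L, V, S, Q — no chain reaches any other.
That is 10.

10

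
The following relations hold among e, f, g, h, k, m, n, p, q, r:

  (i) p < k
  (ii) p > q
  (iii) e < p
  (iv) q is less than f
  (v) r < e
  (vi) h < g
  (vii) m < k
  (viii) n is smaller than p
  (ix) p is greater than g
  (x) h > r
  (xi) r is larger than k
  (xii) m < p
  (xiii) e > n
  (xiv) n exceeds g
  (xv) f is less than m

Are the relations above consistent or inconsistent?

We have p < k stated directly, yet also k < r < h < g < n < e < p by chaining the others — so k < p. Contradiction.

inconsistent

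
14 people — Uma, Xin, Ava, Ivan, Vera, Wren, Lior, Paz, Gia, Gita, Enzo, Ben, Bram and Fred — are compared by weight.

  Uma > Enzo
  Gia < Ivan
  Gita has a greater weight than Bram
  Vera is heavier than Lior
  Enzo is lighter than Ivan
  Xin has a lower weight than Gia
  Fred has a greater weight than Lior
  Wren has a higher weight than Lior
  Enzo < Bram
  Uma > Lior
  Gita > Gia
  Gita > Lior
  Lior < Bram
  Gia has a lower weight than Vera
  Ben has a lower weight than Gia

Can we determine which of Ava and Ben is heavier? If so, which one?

undetermined

Following every chain through Ben: above Ben we get Gia, Ivan, Vera, Gita.
Ava is not reached, and no chain runs the other way from Ava to Ben.
So the given relations leave the order of Ben and Ava undetermined.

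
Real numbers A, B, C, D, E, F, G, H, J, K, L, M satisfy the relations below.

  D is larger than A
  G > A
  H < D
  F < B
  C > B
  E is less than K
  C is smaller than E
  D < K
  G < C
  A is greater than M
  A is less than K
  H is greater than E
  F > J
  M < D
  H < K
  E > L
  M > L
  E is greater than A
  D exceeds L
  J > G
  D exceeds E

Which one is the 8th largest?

J

Piecing the relations together gives one ordering: L < M < A < G < J < F < B < C < E < H < D < K.
Counting 8 from the largest end gives J.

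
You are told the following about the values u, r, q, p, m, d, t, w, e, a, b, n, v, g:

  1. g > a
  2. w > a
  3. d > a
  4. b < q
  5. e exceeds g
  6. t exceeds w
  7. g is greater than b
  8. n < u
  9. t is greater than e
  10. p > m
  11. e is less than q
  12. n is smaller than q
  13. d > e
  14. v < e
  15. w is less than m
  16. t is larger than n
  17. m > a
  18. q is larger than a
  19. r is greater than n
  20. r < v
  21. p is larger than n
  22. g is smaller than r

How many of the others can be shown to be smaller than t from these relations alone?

8

From t the given relations immediately reach n, w, e.
From those, a, g, v — 6 in total.
From those, b, r — 8 in total.
Nothing else is reachable below t; 8 in all.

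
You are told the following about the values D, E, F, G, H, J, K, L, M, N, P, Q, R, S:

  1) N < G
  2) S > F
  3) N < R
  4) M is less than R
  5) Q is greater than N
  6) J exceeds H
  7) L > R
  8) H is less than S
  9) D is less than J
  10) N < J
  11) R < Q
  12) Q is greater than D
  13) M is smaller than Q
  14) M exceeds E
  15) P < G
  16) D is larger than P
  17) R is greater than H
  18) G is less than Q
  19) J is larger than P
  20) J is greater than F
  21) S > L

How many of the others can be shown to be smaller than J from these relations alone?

5

Directly below J: P, N, F, H, D.
Nothing else is reachable below J; 5 in all.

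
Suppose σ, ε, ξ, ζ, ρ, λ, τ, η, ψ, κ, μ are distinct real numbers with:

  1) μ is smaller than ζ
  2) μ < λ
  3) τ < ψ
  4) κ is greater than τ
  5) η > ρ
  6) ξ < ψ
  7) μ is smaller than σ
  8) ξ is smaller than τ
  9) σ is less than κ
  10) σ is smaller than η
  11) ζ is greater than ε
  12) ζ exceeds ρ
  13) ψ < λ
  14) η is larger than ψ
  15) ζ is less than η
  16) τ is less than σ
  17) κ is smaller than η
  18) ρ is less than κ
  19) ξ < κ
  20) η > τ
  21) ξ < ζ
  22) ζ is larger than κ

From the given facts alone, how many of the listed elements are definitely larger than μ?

The elements the relations force above μ are λ, σ, κ, ζ, η — no chain reaches any other.
That is 5.

5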